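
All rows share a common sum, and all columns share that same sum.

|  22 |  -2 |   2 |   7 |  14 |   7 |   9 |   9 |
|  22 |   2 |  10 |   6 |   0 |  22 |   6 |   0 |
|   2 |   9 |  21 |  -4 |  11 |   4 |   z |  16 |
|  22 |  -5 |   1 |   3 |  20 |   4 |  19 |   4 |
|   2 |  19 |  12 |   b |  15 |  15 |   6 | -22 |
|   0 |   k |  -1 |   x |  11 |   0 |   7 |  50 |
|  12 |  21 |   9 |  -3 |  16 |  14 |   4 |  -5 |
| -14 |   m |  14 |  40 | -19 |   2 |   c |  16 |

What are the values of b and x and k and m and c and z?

Rows 1 and 2 both sum to 68, so that's the common total.
The known cells in row 5 total 47, leaving 68 − 47 = 21 for the blank.
The known cells in row 3 total 59, leaving 68 − 59 = 9 for the blank.
The known cells in column 7 total 60, leaving 68 − 60 = 8 for the blank.
The known cells in row 8 total 47, leaving 68 − 47 = 21 for the blank.
The known cells in column 2 total 65, leaving 68 − 65 = 3 for the blank.
The known cells in row 6 total 70, leaving 68 − 70 = -2 for the blank.

b = 21, x = -2, k = 3, m = 21, c = 8, z = 9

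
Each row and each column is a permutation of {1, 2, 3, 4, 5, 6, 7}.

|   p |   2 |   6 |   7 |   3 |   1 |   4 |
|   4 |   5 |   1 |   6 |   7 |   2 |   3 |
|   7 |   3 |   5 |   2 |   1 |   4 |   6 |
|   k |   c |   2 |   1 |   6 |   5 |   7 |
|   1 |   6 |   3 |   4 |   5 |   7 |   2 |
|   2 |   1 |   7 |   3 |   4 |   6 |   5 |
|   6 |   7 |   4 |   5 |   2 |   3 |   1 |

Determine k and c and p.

At (row 4, col 2): column 2 already has {1, 2, 3, 5, 6, 7}, so the value is 4.
At (row 4, col 1): row 4 already has {1, 2, 4, 5, 6, 7}, so the value is 3.
Cell (1,1): row 1 already has {1, 2, 3, 4, 6, 7} → 5.

k = 3, c = 4, p = 5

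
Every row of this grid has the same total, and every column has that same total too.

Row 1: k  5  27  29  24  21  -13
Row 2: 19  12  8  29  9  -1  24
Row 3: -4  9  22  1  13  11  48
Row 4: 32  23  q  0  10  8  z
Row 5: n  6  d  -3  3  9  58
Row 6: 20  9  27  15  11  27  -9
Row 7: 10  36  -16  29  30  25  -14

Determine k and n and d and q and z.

k = 7, n = 16, d = 11, q = 21, z = 6

Rows 2 and 3 both sum to 100, so that's the common total.
Row 1 has 5 + 27 + 29 + 24 + 21 − 13 = 93; the blank must be 100 − 93 = 7.
Column 1 has 7 + 19 − 4 + 32 + 20 + 10 = 84; the blank must be 100 − 84 = 16.
Row 5 has 16 + 6 − 3 + 3 + 9 + 58 = 89; the blank must be 100 − 89 = 11.
Column 7 has -13 + 24 + 48 + 58 − 9 − 14 = 94; the blank must be 100 − 94 = 6.
Row 4 has 32 + 23 + 0 + 10 + 8 + 6 = 79; the blank must be 100 − 79 = 21.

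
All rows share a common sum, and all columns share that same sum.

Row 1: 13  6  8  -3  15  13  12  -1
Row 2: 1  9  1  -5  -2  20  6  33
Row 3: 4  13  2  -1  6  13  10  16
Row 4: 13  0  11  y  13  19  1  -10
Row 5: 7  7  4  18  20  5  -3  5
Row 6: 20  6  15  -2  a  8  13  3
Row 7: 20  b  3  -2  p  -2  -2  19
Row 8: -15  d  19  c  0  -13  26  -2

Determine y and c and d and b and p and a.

y = 16, c = 42, d = 6, b = 16, p = 11, a = 0

Rows 1 and 2 both sum to 63, so that's the common total.
The known cells in row 6 total 63, leaving 63 − 63 = 0 for the blank.
The known cells in column 5 total 52, leaving 63 − 52 = 11 for the blank.
The known cells in row 7 total 47, leaving 63 − 47 = 16 for the blank.
The known cells in column 2 total 57, leaving 63 − 57 = 6 for the blank.
The known cells in row 8 total 21, leaving 63 − 21 = 42 for the blank.
The known cells in row 4 total 47, leaving 63 − 47 = 16 for the blank.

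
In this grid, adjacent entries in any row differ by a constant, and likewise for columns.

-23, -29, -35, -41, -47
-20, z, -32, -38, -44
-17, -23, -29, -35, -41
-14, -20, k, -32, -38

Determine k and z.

Along each row the entries change by -6 per step; down each column they change by 3.
Row 4: from -14 at column 1, stepping by -6 to column 3 gives -26.
Row 2: from -20 at column 1, stepping by -6 to column 2 gives -26.

k = -26, z = -26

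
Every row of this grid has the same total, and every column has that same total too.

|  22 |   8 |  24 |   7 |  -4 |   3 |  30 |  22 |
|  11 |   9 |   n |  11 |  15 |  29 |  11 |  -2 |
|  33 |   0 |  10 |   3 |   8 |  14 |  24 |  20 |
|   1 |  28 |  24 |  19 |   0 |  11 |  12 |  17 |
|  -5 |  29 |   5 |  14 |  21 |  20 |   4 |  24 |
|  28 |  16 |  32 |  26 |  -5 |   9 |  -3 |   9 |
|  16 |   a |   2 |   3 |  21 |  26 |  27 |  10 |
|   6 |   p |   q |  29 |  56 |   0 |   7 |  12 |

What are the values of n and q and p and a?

Rows 1 and 3 both sum to 112, so that's the common total.
The known cells in row 7 total 105, leaving 112 − 105 = 7 for the blank.
The known cells in row 2 total 84, leaving 112 − 84 = 28 for the blank.
The known cells in column 2 total 97, leaving 112 − 97 = 15 for the blank.
The known cells in row 8 total 125, leaving 112 − 125 = -13 for the blank.

n = 28, q = -13, p = 15, a = 7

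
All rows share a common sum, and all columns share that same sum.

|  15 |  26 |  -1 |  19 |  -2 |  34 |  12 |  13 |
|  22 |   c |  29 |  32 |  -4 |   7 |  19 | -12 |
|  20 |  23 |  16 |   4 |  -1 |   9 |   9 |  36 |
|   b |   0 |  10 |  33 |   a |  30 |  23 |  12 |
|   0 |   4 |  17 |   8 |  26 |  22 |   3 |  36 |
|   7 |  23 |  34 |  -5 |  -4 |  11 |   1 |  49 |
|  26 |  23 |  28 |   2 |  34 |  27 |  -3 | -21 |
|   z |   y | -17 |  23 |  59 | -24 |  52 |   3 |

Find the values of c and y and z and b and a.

c = 23, y = -6, z = 26, b = 0, a = 8

Rows 1 and 3 both sum to 116, so that's the common total.
The known cells in column 5 total 108, leaving 116 − 108 = 8 for the blank.
The known cells in row 2 total 93, leaving 116 − 93 = 23 for the blank.
The known cells in column 2 total 122, leaving 116 − 122 = -6 for the blank.
The known cells in row 8 total 90, leaving 116 − 90 = 26 for the blank.
The known cells in row 4 total 116, leaving 116 − 116 = 0 for the blank.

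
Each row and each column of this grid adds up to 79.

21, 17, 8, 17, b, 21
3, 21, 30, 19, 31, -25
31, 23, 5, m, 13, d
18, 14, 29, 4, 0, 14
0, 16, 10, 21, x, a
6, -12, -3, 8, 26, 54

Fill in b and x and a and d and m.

b = -5, x = 14, a = 18, d = -3, m = 10

The known cells in row 1 total 84, leaving 79 − 84 = -5 for the blank.
The known cells in column 5 total 65, leaving 79 − 65 = 14 for the blank.
The known cells in column 4 total 69, leaving 79 − 69 = 10 for the blank.
The known cells in row 5 total 61, leaving 79 − 61 = 18 for the blank.
The known cells in row 3 total 82, leaving 79 − 82 = -3 for the blank.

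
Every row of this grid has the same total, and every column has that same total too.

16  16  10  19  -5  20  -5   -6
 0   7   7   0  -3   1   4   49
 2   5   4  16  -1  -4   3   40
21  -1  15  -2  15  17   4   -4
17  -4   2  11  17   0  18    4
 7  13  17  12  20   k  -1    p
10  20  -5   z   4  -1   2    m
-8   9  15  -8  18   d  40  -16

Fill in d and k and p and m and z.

Rows 1 and 2 both sum to 65, so that's the common total.
Row 8: -8 + 9 + 15 − 8 + 18 + 40 − 16 = 50, so its missing entry is 65 − 50 = 15.
Column 6: 20 + 1 − 4 + 17 + 0 − 1 + 15 = 48, so its missing entry is 65 − 48 = 17.
Row 6: 7 + 13 + 17 + 12 + 20 + 17 − 1 = 85, so its missing entry is 65 − 85 = -20.
Column 8: -6 + 49 + 40 − 4 + 4 − 20 − 16 = 47, so its missing entry is 65 − 47 = 18.
Row 7: 10 + 20 − 5 + 4 − 1 + 2 + 18 = 48, so its missing entry is 65 − 48 = 17.

d = 15, k = 17, p = -20, m = 18, z = 17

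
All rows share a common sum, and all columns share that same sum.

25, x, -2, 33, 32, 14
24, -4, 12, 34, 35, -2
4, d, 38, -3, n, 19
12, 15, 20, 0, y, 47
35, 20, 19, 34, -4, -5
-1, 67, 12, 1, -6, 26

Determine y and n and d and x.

y = 5, n = 37, d = 4, x = -3

Rows 2 and 5 both sum to 99, so that's the common total.
The known cells in row 1 total 102, leaving 99 − 102 = -3 for the blank.
The known cells in column 2 total 95, leaving 99 − 95 = 4 for the blank.
The known cells in row 3 total 62, leaving 99 − 62 = 37 for the blank.
The known cells in row 4 total 94, leaving 99 − 94 = 5 for the blank.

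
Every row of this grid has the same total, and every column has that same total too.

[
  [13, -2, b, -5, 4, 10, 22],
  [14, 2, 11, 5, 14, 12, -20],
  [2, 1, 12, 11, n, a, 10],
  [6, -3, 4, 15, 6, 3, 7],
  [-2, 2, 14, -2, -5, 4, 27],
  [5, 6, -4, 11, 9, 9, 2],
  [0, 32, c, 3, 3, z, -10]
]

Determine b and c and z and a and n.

Rows 2 and 4 both sum to 38, so that's the common total.
The known cells in column 5 total 31, leaving 38 − 31 = 7 for the blank.
The known cells in row 1 total 42, leaving 38 − 42 = -4 for the blank.
The known cells in column 3 total 33, leaving 38 − 33 = 5 for the blank.
The known cells in row 7 total 33, leaving 38 − 33 = 5 for the blank.
The known cells in row 3 total 43, leaving 38 − 43 = -5 for the blank.

b = -4, c = 5, z = 5, a = -5, n = 7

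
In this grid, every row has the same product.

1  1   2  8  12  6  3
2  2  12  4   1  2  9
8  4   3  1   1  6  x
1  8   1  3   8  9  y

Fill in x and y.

Rows 1 and 2 each multiply to 3456, so every row has product 3456.
Row 3: 8×4×3×1×1×6 = 576, so the missing entry is 3456 ÷ 576 = 6.
Row 4: 1×8×1×3×8×9 = 1728, so the missing entry is 3456 ÷ 1728 = 2.

x = 6, y = 2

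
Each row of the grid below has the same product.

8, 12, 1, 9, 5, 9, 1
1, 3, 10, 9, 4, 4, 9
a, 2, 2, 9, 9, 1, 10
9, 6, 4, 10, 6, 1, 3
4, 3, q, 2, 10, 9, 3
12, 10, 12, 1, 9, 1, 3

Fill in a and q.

a = 12, q = 6

Rows 2 and 6 each multiply to 38880, so every row has product 38880.
Row 3: 2×2×9×9×1×10 = 3240, so the missing entry is 38880 ÷ 3240 = 12.
Row 5: 4×3×2×10×9×3 = 6480, so the missing entry is 38880 ÷ 6480 = 6.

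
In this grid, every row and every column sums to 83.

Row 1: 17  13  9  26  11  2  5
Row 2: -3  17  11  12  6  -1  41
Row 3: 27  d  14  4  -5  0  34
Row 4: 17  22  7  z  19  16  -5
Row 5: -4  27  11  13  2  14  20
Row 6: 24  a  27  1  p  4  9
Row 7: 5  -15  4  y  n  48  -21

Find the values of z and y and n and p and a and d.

Row 3: 27 + 14 + 4 − 5 + 0 + 34 = 74, so its missing entry is 83 − 74 = 9.
Column 2: 13 + 17 + 9 + 22 + 27 − 15 = 73, so its missing entry is 83 − 73 = 10.
Row 6: 24 + 10 + 27 + 1 + 4 + 9 = 75, so its missing entry is 83 − 75 = 8.
Column 5: 11 + 6 − 5 + 19 + 2 + 8 = 41, so its missing entry is 83 − 41 = 42.
Row 4: 17 + 22 + 7 + 19 + 16 − 5 = 76, so its missing entry is 83 − 76 = 7.
Row 7: 5 − 15 + 4 + 42 + 48 − 21 = 63, so its missing entry is 83 − 63 = 20.

z = 7, y = 20, n = 42, p = 8, a = 10, d = 9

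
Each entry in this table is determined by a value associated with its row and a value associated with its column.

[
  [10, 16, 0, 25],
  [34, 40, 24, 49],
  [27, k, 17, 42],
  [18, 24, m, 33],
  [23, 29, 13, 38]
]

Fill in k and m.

The difference between any two rows is the same in every column — this is an addition table with the headers hidden.
Row 3 minus row 1 is 42 − 25 = 17, so its entry in column 2 is 16 + 17 = 33.
Row 4 minus row 1 is 33 − 25 = 8, so its entry in column 3 is 0 + 8 = 8.

k = 33, m = 8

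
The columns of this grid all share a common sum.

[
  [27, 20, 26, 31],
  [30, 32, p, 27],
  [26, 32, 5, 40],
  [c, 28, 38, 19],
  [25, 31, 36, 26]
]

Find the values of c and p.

Columns 2 and 4 both add up to 143, so every column sums to 143.
Column 1: 27 + 30 + 26 + 25 = 108, so the missing entry is 143 − 108 = 35.
Column 3: 26 + 5 + 38 + 36 = 105, so the missing entry is 143 − 105 = 38.

c = 35, p = 38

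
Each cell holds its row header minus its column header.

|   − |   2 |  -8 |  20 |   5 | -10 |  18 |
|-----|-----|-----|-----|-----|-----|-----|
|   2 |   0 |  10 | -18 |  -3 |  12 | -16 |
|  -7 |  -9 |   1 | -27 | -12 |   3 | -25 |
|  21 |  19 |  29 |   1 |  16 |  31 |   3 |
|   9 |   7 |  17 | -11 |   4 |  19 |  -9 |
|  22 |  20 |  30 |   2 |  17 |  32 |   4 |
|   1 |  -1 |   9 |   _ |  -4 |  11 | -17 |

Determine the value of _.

-19

1 − 20 = -19.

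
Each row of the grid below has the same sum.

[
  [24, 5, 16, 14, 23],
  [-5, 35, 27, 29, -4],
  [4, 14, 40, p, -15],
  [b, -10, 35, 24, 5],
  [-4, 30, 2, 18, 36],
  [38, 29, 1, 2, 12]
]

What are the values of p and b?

p = 39, b = 28

Rows 2 and 5 both add up to 82, so every row sums to 82.
Row 3: 4 + 14 + 40 − 15 = 43, so the missing entry is 82 − 43 = 39.
Row 4: -10 + 35 + 24 + 5 = 54, so the missing entry is 82 − 54 = 28.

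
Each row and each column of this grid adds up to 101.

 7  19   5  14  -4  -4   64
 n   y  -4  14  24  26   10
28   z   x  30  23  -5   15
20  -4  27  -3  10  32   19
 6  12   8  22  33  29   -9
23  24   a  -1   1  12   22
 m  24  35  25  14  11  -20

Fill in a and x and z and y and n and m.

The known cells in row 7 total 89, leaving 101 − 89 = 12 for the blank.
The known cells in column 1 total 96, leaving 101 − 96 = 5 for the blank.
The known cells in row 2 total 75, leaving 101 − 75 = 26 for the blank.
The known cells in column 2 total 101, leaving 101 − 101 = 0 for the blank.
The known cells in row 3 total 91, leaving 101 − 91 = 10 for the blank.
The known cells in row 6 total 81, leaving 101 − 81 = 20 for the blank.

a = 20, x = 10, z = 0, y = 26, n = 5, m = 12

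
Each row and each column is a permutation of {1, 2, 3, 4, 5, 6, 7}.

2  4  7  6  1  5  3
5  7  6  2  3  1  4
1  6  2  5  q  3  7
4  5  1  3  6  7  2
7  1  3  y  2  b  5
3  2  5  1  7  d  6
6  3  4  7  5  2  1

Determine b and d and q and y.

Cell (3,5): row 3 already has {1, 2, 3, 5, 6, 7} → 4.
For row 6, column 6: row 6 already has {1, 2, 3, 5, 6, 7}; that leaves 4.
At (row 5, col 6): column 6 already has {1, 2, 3, 4, 5, 7}, so the value is 6.
At (row 5, col 4): row 5 already has {1, 2, 3, 5, 6, 7}, so the value is 4.

b = 6, d = 4, q = 4, y = 4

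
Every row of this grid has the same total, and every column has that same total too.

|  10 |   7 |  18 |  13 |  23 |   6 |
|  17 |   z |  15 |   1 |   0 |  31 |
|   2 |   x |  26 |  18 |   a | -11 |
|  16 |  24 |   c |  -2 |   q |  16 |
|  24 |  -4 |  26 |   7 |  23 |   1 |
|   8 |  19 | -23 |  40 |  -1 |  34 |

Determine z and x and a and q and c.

Rows 1 and 5 both sum to 77, so that's the common total.
The known cells in row 2 total 64, leaving 77 − 64 = 13 for the blank.
The known cells in column 2 total 59, leaving 77 − 59 = 18 for the blank.
The known cells in row 3 total 53, leaving 77 − 53 = 24 for the blank.
The known cells in column 5 total 69, leaving 77 − 69 = 8 for the blank.
The known cells in row 4 total 62, leaving 77 − 62 = 15 for the blank.

z = 13, x = 18, a = 24, q = 8, c = 15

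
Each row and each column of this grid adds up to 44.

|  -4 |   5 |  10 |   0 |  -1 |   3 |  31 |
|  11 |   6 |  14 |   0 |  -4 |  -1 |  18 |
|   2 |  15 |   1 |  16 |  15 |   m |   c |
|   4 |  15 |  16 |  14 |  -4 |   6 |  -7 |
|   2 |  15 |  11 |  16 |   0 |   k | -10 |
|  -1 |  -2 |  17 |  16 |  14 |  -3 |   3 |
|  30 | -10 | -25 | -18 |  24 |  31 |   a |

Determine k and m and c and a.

k = 10, m = -2, c = -3, a = 12

Row 7 has 30 − 10 − 25 − 18 + 24 + 31 = 32; the blank must be 44 − 32 = 12.
Row 5 has 2 + 15 + 11 + 16 + 0 − 10 = 34; the blank must be 44 − 34 = 10.
Column 6 has 3 − 1 + 6 + 10 − 3 + 31 = 46; the blank must be 44 − 46 = -2.
Row 3 has 2 + 15 + 1 + 16 + 15 − 2 = 47; the blank must be 44 − 47 = -3.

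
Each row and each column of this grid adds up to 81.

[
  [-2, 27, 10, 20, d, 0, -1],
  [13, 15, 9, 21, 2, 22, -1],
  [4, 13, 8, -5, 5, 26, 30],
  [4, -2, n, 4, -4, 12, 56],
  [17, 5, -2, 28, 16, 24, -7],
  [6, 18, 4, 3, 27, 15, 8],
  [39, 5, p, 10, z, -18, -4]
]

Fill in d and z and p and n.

Row 1 has -2 + 27 + 10 + 20 + 0 − 1 = 54; the blank must be 81 − 54 = 27.
Column 5 has 27 + 2 + 5 − 4 + 16 + 27 = 73; the blank must be 81 − 73 = 8.
Row 7 has 39 + 5 + 10 + 8 − 18 − 4 = 40; the blank must be 81 − 40 = 41.
Row 4 has 4 − 2 + 4 − 4 + 12 + 56 = 70; the blank must be 81 − 70 = 11.

d = 27, z = 8, p = 41, n = 11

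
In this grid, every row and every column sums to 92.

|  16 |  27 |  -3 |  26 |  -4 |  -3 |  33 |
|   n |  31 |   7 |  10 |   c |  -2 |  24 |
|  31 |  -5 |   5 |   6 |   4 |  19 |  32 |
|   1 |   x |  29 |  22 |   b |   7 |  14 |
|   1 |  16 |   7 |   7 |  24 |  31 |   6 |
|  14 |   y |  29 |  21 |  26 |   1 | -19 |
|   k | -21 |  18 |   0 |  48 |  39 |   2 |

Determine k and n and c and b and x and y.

The known cells in row 6 total 72, leaving 92 − 72 = 20 for the blank.
The known cells in column 2 total 68, leaving 92 − 68 = 24 for the blank.
The known cells in row 4 total 97, leaving 92 − 97 = -5 for the blank.
The known cells in column 5 total 93, leaving 92 − 93 = -1 for the blank.
The known cells in row 7 total 86, leaving 92 − 86 = 6 for the blank.
The known cells in row 2 total 69, leaving 92 − 69 = 23 for the blank.

k = 6, n = 23, c = -1, b = -5, x = 24, y = 20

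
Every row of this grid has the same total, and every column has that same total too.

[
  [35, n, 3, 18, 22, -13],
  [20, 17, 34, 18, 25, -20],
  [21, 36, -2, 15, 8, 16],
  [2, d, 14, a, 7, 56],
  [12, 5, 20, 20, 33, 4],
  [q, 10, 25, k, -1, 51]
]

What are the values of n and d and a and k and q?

Rows 2 and 3 both sum to 94, so that's the common total.
Row 1: 35 + 3 + 18 + 22 − 13 = 65, so its missing entry is 94 − 65 = 29.
Column 2: 29 + 17 + 36 + 5 + 10 = 97, so its missing entry is 94 − 97 = -3.
Row 4: 2 − 3 + 14 + 7 + 56 = 76, so its missing entry is 94 − 76 = 18.
Column 1: 35 + 20 + 21 + 2 + 12 = 90, so its missing entry is 94 − 90 = 4.
Row 6: 4 + 10 + 25 − 1 + 51 = 89, so its missing entry is 94 − 89 = 5.

n = 29, d = -3, a = 18, k = 5, q = 4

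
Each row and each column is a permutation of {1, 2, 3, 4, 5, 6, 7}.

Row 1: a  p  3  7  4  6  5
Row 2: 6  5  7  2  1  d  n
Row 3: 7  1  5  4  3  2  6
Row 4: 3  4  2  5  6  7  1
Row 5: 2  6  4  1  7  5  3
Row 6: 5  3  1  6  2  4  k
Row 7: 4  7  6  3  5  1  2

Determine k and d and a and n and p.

k = 7, d = 3, a = 1, n = 4, p = 2

Cell (1,2): column 2 already has {1, 3, 4, 5, 6, 7} → 2.
At (row 1, col 1): row 1 already has {2, 3, 4, 5, 6, 7}, so the value is 1.
At (row 2, col 6): column 6 already has {1, 2, 4, 5, 6, 7}, so the value is 3.
Cell (6,7): row 6 already has {1, 2, 3, 4, 5, 6} → 7.
Cell (2,7): row 2 already has {1, 2, 3, 5, 6, 7} → 4.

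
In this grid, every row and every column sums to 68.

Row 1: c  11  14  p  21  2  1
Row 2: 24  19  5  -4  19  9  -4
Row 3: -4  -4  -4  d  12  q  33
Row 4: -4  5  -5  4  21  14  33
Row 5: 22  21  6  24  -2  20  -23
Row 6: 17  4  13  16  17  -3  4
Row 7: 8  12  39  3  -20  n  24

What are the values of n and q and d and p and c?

n = 2, q = 24, d = 11, p = 14, c = 5

Row 7: 8 + 12 + 39 + 3 − 20 + 24 = 66, so its missing entry is 68 − 66 = 2.
Column 1: 24 − 4 − 4 + 22 + 17 + 8 = 63, so its missing entry is 68 − 63 = 5.
Row 1: 5 + 11 + 14 + 21 + 2 + 1 = 54, so its missing entry is 68 − 54 = 14.
Column 4: 14 − 4 + 4 + 24 + 16 + 3 = 57, so its missing entry is 68 − 57 = 11.
Row 3: -4 − 4 − 4 + 11 + 12 + 33 = 44, so its missing entry is 68 − 44 = 24.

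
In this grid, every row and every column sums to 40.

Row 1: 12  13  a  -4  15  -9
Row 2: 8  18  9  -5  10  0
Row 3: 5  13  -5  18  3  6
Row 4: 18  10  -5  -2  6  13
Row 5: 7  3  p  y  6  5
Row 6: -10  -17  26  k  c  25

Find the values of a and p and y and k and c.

a = 13, p = 2, y = 17, k = 16, c = 0

The known cells in column 5 total 40, leaving 40 − 40 = 0 for the blank.
The known cells in row 1 total 27, leaving 40 − 27 = 13 for the blank.
The known cells in column 3 total 38, leaving 40 − 38 = 2 for the blank.
The known cells in row 5 total 23, leaving 40 − 23 = 17 for the blank.
The known cells in row 6 total 24, leaving 40 − 24 = 16 for the blank.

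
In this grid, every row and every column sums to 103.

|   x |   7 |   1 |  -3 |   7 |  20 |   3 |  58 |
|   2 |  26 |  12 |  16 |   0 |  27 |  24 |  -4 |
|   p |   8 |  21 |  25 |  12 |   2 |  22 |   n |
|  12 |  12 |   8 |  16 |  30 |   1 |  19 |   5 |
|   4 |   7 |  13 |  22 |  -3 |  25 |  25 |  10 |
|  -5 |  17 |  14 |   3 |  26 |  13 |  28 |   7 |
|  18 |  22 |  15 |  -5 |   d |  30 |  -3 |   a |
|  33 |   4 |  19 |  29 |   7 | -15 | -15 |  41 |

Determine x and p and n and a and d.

Row 1 has 7 + 1 − 3 + 7 + 20 + 3 + 58 = 93; the blank must be 103 − 93 = 10.
Column 1 has 10 + 2 + 12 + 4 − 5 + 18 + 33 = 74; the blank must be 103 − 74 = 29.
Row 3 has 29 + 8 + 21 + 25 + 12 + 2 + 22 = 119; the blank must be 103 − 119 = -16.
Column 5 has 7 + 0 + 12 + 30 − 3 + 26 + 7 = 79; the blank must be 103 − 79 = 24.
Row 7 has 18 + 22 + 15 − 5 + 24 + 30 − 3 = 101; the blank must be 103 − 101 = 2.

x = 10, p = 29, n = -16, a = 2, d = 24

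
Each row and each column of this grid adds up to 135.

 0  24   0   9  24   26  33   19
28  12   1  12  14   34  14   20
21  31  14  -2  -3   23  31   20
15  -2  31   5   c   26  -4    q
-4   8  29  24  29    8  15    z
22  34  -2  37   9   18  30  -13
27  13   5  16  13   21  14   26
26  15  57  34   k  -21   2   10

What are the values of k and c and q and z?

k = 12, c = 37, q = 27, z = 26

Row 5 has -4 + 8 + 29 + 24 + 29 + 8 + 15 = 109; the blank must be 135 − 109 = 26.
Row 8 has 26 + 15 + 57 + 34 − 21 + 2 + 10 = 123; the blank must be 135 − 123 = 12.
Column 5 has 24 + 14 − 3 + 29 + 9 + 13 + 12 = 98; the blank must be 135 − 98 = 37.
Row 4 has 15 − 2 + 31 + 5 + 37 + 26 − 4 = 108; the blank must be 135 − 108 = 27.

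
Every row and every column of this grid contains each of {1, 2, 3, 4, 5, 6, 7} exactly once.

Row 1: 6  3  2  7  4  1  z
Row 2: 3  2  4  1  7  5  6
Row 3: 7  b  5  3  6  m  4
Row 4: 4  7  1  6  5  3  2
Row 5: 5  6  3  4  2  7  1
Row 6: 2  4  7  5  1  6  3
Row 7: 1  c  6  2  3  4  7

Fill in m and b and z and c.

At (row 7, col 2): row 7 already has {1, 2, 3, 4, 6, 7}, so the value is 5.
Cell (3,6): column 6 already has {1, 3, 4, 5, 6, 7} → 2.
Cell (3,2): row 3 already has {2, 3, 4, 5, 6, 7} → 1.
For row 1, column 7: row 1 already has {1, 2, 3, 4, 6, 7}; that leaves 5.

m = 2, b = 1, z = 5, c = 5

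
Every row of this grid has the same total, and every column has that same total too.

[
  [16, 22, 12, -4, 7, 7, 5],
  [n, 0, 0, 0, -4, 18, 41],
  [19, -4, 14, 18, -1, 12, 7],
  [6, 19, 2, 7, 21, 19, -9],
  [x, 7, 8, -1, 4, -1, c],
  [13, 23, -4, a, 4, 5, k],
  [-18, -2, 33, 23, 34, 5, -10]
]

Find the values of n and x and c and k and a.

Rows 1 and 3 both sum to 65, so that's the common total.
The known cells in column 4 total 43, leaving 65 − 43 = 22 for the blank.
The known cells in row 6 total 63, leaving 65 − 63 = 2 for the blank.
The known cells in column 7 total 36, leaving 65 − 36 = 29 for the blank.
The known cells in row 5 total 46, leaving 65 − 46 = 19 for the blank.
The known cells in row 2 total 55, leaving 65 − 55 = 10 for the blank.

n = 10, x = 19, c = 29, k = 2, a = 22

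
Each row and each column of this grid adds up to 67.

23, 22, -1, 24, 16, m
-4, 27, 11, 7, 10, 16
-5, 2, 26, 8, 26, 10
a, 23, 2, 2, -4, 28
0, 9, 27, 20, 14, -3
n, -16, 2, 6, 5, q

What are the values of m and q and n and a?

m = -17, q = 33, n = 37, a = 16

Row 1: 23 + 22 − 1 + 24 + 16 = 84, so its missing entry is 67 − 84 = -17.
Column 6: -17 + 16 + 10 + 28 − 3 = 34, so its missing entry is 67 − 34 = 33.
Row 6: -16 + 2 + 6 + 5 + 33 = 30, so its missing entry is 67 − 30 = 37.
Row 4: 23 + 2 + 2 − 4 + 28 = 51, so its missing entry is 67 − 51 = 16.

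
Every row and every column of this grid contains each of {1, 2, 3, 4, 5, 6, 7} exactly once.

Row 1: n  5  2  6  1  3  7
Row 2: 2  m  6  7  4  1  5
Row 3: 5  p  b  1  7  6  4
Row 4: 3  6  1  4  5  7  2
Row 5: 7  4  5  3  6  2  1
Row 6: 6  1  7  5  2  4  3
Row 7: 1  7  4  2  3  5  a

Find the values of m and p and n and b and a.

Cell (1,1): row 1 already has {1, 2, 3, 5, 6, 7} → 4.
Cell (2,2): row 2 already has {1, 2, 4, 5, 6, 7} → 3.
At (row 3, col 2): column 2 already has {1, 3, 4, 5, 6, 7}, so the value is 2.
At (row 3, col 3): row 3 already has {1, 2, 4, 5, 6, 7}, so the value is 3.
At (row 7, col 7): row 7 already has {1, 2, 3, 4, 5, 7}, so the value is 6.

m = 3, p = 2, n = 4, b = 3, a = 6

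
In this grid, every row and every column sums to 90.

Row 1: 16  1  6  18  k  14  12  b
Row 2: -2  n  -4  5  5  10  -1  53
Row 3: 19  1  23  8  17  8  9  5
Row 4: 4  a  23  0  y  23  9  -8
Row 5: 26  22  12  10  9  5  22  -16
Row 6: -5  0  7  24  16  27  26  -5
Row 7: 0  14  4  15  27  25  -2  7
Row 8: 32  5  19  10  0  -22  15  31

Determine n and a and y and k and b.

Column 8: 53 + 5 − 8 − 16 − 5 + 7 + 31 = 67, so its missing entry is 90 − 67 = 23.
Row 1: 16 + 1 + 6 + 18 + 14 + 12 + 23 = 90, so its missing entry is 90 − 90 = 0.
Column 5: 0 + 5 + 17 + 9 + 16 + 27 + 0 = 74, so its missing entry is 90 − 74 = 16.
Row 4: 4 + 23 + 0 + 16 + 23 + 9 − 8 = 67, so its missing entry is 90 − 67 = 23.
Row 2: -2 − 4 + 5 + 5 + 10 − 1 + 53 = 66, so its missing entry is 90 − 66 = 24.

n = 24, a = 23, y = 16, k = 0, b = 23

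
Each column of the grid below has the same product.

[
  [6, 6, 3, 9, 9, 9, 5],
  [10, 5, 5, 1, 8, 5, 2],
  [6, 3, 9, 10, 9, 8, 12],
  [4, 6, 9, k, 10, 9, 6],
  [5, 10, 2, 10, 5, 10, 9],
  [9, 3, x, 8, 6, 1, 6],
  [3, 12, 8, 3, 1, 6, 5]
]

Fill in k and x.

Columns 1 and 2 each multiply to 194400, so every column has product 194400.
Column 4: 9×1×10×10×8×3 = 21600, so the missing entry is 194400 ÷ 21600 = 9.
Column 3: 3×5×9×9×2×8 = 19440, so the missing entry is 194400 ÷ 19440 = 10.

k = 9, x = 10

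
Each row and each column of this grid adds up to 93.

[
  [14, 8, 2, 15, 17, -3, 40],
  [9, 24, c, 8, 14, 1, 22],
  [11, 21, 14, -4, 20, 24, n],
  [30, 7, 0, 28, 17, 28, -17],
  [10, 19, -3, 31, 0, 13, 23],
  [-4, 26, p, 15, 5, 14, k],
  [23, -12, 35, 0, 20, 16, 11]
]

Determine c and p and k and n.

Row 2 has 9 + 24 + 8 + 14 + 1 + 22 = 78; the blank must be 93 − 78 = 15.
Row 3 has 11 + 21 + 14 − 4 + 20 + 24 = 86; the blank must be 93 − 86 = 7.
Column 7 has 40 + 22 + 7 − 17 + 23 + 11 = 86; the blank must be 93 − 86 = 7.
Row 6 has -4 + 26 + 15 + 5 + 14 + 7 = 63; the blank must be 93 − 63 = 30.

c = 15, p = 30, k = 7, n = 7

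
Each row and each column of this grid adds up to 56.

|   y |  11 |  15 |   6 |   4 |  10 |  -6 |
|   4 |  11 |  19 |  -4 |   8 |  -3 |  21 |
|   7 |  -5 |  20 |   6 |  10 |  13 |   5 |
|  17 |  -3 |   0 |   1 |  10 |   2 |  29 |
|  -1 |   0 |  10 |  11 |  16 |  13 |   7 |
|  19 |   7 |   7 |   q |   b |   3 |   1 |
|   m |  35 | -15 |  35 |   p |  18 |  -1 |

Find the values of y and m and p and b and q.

The known cells in row 1 total 40, leaving 56 − 40 = 16 for the blank.
The known cells in column 1 total 62, leaving 56 − 62 = -6 for the blank.
The known cells in row 7 total 66, leaving 56 − 66 = -10 for the blank.
The known cells in column 5 total 38, leaving 56 − 38 = 18 for the blank.
The known cells in row 6 total 55, leaving 56 − 55 = 1 for the blank.

y = 16, m = -6, p = -10, b = 18, q = 1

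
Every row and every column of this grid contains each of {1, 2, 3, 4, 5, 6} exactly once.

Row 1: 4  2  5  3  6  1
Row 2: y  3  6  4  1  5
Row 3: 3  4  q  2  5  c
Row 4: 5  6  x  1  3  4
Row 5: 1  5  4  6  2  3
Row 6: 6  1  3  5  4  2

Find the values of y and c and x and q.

For row 2, column 1: row 2 already has {1, 3, 4, 5, 6}; that leaves 2.
For row 4, column 3: row 4 already has {1, 3, 4, 5, 6}; that leaves 2.
At (row 3, col 6): column 6 already has {1, 2, 3, 4, 5}, so the value is 6.
At (row 3, col 3): row 3 already has {2, 3, 4, 5, 6}, so the value is 1.

y = 2, c = 6, x = 2, q = 1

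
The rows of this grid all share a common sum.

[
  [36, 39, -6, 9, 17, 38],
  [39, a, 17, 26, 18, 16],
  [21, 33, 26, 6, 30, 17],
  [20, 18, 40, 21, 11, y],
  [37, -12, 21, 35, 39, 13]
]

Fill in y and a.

The complete rows each total 133.
Row 4 is missing 133 − 110 = 23 (since 20 + 18 + 40 + 21 + 11 = 110).
Row 2 is missing 133 − 116 = 17 (since 39 + 17 + 26 + 18 + 16 = 116).

y = 23, a = 17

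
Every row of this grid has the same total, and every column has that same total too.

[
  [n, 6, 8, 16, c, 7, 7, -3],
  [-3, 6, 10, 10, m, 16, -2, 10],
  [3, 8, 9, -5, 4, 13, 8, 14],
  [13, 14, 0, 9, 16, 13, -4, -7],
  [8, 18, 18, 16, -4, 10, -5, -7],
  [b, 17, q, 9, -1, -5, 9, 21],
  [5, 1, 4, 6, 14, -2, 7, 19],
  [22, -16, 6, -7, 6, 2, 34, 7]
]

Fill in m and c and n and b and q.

Rows 3 and 4 both sum to 54, so that's the common total.
The known cells in row 2 total 47, leaving 54 − 47 = 7 for the blank.
The known cells in column 5 total 42, leaving 54 − 42 = 12 for the blank.
The known cells in row 1 total 53, leaving 54 − 53 = 1 for the blank.
The known cells in column 1 total 49, leaving 54 − 49 = 5 for the blank.
The known cells in row 6 total 55, leaving 54 − 55 = -1 for the blank.

m = 7, c = 12, n = 1, b = 5, q = -1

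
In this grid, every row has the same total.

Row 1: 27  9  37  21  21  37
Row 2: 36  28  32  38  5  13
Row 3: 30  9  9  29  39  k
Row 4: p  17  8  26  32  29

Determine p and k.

p = 40, k = 36

The complete rows each total 152.
Row 4 is missing 152 − 112 = 40 (since 17 + 8 + 26 + 32 + 29 = 112).
Row 3 is missing 152 − 116 = 36 (since 30 + 9 + 9 + 29 + 39 = 116).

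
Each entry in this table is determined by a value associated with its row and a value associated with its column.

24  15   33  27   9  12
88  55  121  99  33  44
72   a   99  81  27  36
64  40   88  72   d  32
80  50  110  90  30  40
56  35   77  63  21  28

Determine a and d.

a = 45, d = 24

Each row is a constant multiple of every other row — this is a multiplication table with the headers hidden.
Row 3 is 99/33 = 3/1 times row 1, so its entry in column 2 is 15 × 3/1 = 45.
Row 4 is 88/33 = 8/3 times row 1, so its entry in column 5 is 9 × 8/3 = 24.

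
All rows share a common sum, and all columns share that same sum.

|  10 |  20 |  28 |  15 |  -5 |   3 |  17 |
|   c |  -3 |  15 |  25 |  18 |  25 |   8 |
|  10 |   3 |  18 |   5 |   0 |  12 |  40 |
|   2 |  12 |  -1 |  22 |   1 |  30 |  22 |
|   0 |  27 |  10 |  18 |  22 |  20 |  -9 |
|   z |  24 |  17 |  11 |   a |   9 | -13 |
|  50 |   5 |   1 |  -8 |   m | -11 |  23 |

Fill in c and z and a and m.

c = 0, z = 16, a = 24, m = 28

Rows 1 and 3 both sum to 88, so that's the common total.
Row 2 has -3 + 15 + 25 + 18 + 25 + 8 = 88; the blank must be 88 − 88 = 0.
Column 1 has 10 + 0 + 10 + 2 + 0 + 50 = 72; the blank must be 88 − 72 = 16.
Row 6 has 16 + 24 + 17 + 11 + 9 − 13 = 64; the blank must be 88 − 64 = 24.
Row 7 has 50 + 5 + 1 − 8 − 11 + 23 = 60; the blank must be 88 − 60 = 28.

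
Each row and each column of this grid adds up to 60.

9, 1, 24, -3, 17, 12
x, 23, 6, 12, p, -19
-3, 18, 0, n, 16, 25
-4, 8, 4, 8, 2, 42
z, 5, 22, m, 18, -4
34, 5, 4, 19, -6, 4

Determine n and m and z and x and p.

The known cells in column 5 total 47, leaving 60 − 47 = 13 for the blank.
The known cells in row 3 total 56, leaving 60 − 56 = 4 for the blank.
The known cells in column 4 total 40, leaving 60 − 40 = 20 for the blank.
The known cells in row 5 total 61, leaving 60 − 61 = -1 for the blank.
The known cells in row 2 total 35, leaving 60 − 35 = 25 for the blank.

n = 4, m = 20, z = -1, x = 25, p = 13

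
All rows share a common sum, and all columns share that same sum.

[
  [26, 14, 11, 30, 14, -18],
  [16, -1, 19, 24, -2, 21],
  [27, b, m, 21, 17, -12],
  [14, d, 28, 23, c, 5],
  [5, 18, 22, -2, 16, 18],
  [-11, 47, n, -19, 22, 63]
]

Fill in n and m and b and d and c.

Rows 1 and 2 both sum to 77, so that's the common total.
Column 5: 14 − 2 + 17 + 16 + 22 = 67, so its missing entry is 77 − 67 = 10.
Row 4: 14 + 28 + 23 + 10 + 5 = 80, so its missing entry is 77 − 80 = -3.
Column 2: 14 − 1 − 3 + 18 + 47 = 75, so its missing entry is 77 − 75 = 2.
Row 3: 27 + 2 + 21 + 17 − 12 = 55, so its missing entry is 77 − 55 = 22.
Row 6: -11 + 47 − 19 + 22 + 63 = 102, so its missing entry is 77 − 102 = -25.

n = -25, m = 22, b = 2, d = -3, c = 10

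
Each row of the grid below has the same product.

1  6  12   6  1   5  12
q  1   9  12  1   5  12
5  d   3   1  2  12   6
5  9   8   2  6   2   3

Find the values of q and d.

q = 4, d = 12

Rows 1 and 4 each multiply to 25920, so every row has product 25920.
Row 2: 1×9×12×1×5×12 = 6480, so the missing entry is 25920 ÷ 6480 = 4.
Row 3: 5×3×1×2×12×6 = 2160, so the missing entry is 25920 ÷ 2160 = 12.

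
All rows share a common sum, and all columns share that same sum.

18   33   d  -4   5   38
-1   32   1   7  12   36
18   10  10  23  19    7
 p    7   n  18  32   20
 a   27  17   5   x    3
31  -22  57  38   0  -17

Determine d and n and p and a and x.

d = -3, n = 5, p = 5, a = 16, x = 19

Rows 2 and 3 both sum to 87, so that's the common total.
Column 5: 5 + 12 + 19 + 32 + 0 = 68, so its missing entry is 87 − 68 = 19.
Row 5: 27 + 17 + 5 + 19 + 3 = 71, so its missing entry is 87 − 71 = 16.
Column 1: 18 − 1 + 18 + 16 + 31 = 82, so its missing entry is 87 − 82 = 5.
Row 1: 18 + 33 − 4 + 5 + 38 = 90, so its missing entry is 87 − 90 = -3.
Row 4: 5 + 7 + 18 + 32 + 20 = 82, so its missing entry is 87 − 82 = 5.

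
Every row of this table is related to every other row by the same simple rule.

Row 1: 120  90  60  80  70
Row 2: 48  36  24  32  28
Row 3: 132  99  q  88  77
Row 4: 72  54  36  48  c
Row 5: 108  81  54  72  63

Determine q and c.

q = 66, c = 42

Each row is a constant multiple of every other row — this is a multiplication table with the headers hidden.
Row 3 is 99/90 = 11/10 times row 1, so its entry in column 3 is 60 × 11/10 = 66.
Row 4 is 54/90 = 3/5 times row 1, so its entry in column 5 is 70 × 3/5 = 42.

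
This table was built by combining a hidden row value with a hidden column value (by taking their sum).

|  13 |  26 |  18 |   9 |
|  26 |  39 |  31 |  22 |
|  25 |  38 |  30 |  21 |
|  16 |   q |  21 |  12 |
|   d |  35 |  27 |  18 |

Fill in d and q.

d = 22, q = 29

The difference between any two rows is the same in every column — this is an addition table with the headers hidden.
Row 5 minus row 1 is 18 − 9 = 9, so its entry in column 1 is 13 + 9 = 22.
Row 4 minus row 1 is 12 − 9 = 3, so its entry in column 2 is 26 + 3 = 29.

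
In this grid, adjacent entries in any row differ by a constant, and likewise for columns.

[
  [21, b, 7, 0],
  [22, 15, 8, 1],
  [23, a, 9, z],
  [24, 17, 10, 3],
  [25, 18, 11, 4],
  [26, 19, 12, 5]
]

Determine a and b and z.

Along each row the entries change by -7 per step; down each column they change by 1.
Row 3: from 23 at column 1, stepping by -7 to column 2 gives 16.
Row 1: from 21 at column 1, stepping by -7 to column 2 gives 14.
Row 3: from 23 at column 1, stepping by -7 to column 4 gives 2.

a = 16, b = 14, z = 2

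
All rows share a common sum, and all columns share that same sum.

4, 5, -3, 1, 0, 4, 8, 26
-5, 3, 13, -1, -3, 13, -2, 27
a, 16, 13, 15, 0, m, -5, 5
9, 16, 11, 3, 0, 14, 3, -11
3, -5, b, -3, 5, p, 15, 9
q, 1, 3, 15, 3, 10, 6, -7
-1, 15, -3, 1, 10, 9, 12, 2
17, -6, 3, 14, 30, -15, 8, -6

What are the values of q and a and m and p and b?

q = 14, a = 4, m = -3, p = 13, b = 8

Rows 1 and 2 both sum to 45, so that's the common total.
Column 3 has -3 + 13 + 13 + 11 + 3 − 3 + 3 = 37; the blank must be 45 − 37 = 8.
Row 5 has 3 − 5 + 8 − 3 + 5 + 15 + 9 = 32; the blank must be 45 − 32 = 13.
Row 6 has 1 + 3 + 15 + 3 + 10 + 6 − 7 = 31; the blank must be 45 − 31 = 14.
Column 1 has 4 − 5 + 9 + 3 + 14 − 1 + 17 = 41; the blank must be 45 − 41 = 4.
Row 3 has 4 + 16 + 13 + 15 + 0 − 5 + 5 = 48; the blank must be 45 − 48 = -3.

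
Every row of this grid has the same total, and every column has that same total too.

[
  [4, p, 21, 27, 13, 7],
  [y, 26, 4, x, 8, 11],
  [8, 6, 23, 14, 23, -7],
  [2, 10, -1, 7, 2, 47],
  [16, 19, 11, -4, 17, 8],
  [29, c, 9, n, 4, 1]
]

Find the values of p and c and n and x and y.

p = -5, c = 11, n = 13, x = 10, y = 8

Rows 3 and 4 both sum to 67, so that's the common total.
Row 1: 4 + 21 + 27 + 13 + 7 = 72, so its missing entry is 67 − 72 = -5.
Column 2: -5 + 26 + 6 + 10 + 19 = 56, so its missing entry is 67 − 56 = 11.
Row 6: 29 + 11 + 9 + 4 + 1 = 54, so its missing entry is 67 − 54 = 13.
Column 1: 4 + 8 + 2 + 16 + 29 = 59, so its missing entry is 67 − 59 = 8.
Row 2: 8 + 26 + 4 + 8 + 11 = 57, so its missing entry is 67 − 57 = 10.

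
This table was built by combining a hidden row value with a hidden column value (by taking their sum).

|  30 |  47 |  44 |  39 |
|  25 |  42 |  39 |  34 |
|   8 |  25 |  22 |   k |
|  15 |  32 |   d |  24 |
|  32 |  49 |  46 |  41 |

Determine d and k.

The difference between any two rows is the same in every column — this is an addition table with the headers hidden.
Row 4 minus row 1 is 15 − 30 = -15, so its entry in column 3 is 44 + (-15) = 29.
Row 3 minus row 1 is 8 − 30 = -22, so its entry in column 4 is 39 + (-22) = 17.

d = 29, k = 17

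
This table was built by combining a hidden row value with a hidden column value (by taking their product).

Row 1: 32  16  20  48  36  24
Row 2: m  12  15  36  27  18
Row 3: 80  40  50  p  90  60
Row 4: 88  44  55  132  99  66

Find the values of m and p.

m = 24, p = 120

Each row is a constant multiple of every other row — this is a multiplication table with the headers hidden.
Row 2 is 15/20 = 3/4 times row 1, so its entry in column 1 is 32 × 3/4 = 24.
Row 3 is 50/20 = 5/2 times row 1, so its entry in column 4 is 48 × 5/2 = 120.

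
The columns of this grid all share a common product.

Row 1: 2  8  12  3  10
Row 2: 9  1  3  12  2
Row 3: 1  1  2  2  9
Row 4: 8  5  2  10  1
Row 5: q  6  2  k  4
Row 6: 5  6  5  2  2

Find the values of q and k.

q = 2, k = 1

Columns 2 and 5 each multiply to 1440, so every column has product 1440.
Column 1: 2×9×1×8×5 = 720, so the missing entry is 1440 ÷ 720 = 2.
Column 4: 3×12×2×10×2 = 1440, so the missing entry is 1440 ÷ 1440 = 1.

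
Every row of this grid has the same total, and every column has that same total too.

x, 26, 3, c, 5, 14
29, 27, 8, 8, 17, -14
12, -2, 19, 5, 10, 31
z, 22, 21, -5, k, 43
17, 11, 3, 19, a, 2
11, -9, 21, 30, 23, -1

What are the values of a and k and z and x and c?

Rows 2 and 3 both sum to 75, so that's the common total.
The known cells in row 5 total 52, leaving 75 − 52 = 23 for the blank.
The known cells in column 5 total 78, leaving 75 − 78 = -3 for the blank.
The known cells in column 4 total 57, leaving 75 − 57 = 18 for the blank.
The known cells in row 1 total 66, leaving 75 − 66 = 9 for the blank.
The known cells in row 4 total 78, leaving 75 − 78 = -3 for the blank.

a = 23, k = -3, z = -3, x = 9, c = 18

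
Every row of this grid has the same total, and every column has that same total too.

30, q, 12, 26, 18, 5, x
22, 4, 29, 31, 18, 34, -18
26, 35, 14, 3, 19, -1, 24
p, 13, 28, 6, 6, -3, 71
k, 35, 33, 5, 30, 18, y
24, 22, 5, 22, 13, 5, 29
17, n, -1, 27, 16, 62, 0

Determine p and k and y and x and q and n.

p = -1, k = 2, y = -3, x = 17, q = 12, n = -1

Rows 2 and 3 both sum to 120, so that's the common total.
Row 7: 17 − 1 + 27 + 16 + 62 + 0 = 121, so its missing entry is 120 − 121 = -1.
Column 2: 4 + 35 + 13 + 35 + 22 − 1 = 108, so its missing entry is 120 − 108 = 12.
Row 1: 30 + 12 + 12 + 26 + 18 + 5 = 103, so its missing entry is 120 − 103 = 17.
Column 7: 17 − 18 + 24 + 71 + 29 + 0 = 123, so its missing entry is 120 − 123 = -3.
Row 5: 35 + 33 + 5 + 30 + 18 − 3 = 118, so its missing entry is 120 − 118 = 2.
Row 4: 13 + 28 + 6 + 6 − 3 + 71 = 121, so its missing entry is 120 − 121 = -1.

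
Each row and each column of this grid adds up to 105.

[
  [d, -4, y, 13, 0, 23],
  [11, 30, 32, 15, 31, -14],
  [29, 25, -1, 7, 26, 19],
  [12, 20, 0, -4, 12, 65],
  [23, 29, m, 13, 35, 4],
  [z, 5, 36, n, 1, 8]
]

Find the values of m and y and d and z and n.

m = 1, y = 37, d = 36, z = -6, n = 61

The known cells in row 5 total 104, leaving 105 − 104 = 1 for the blank.
The known cells in column 3 total 68, leaving 105 − 68 = 37 for the blank.
The known cells in row 1 total 69, leaving 105 − 69 = 36 for the blank.
The known cells in column 1 total 111, leaving 105 − 111 = -6 for the blank.
The known cells in row 6 total 44, leaving 105 − 44 = 61 for the blank.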